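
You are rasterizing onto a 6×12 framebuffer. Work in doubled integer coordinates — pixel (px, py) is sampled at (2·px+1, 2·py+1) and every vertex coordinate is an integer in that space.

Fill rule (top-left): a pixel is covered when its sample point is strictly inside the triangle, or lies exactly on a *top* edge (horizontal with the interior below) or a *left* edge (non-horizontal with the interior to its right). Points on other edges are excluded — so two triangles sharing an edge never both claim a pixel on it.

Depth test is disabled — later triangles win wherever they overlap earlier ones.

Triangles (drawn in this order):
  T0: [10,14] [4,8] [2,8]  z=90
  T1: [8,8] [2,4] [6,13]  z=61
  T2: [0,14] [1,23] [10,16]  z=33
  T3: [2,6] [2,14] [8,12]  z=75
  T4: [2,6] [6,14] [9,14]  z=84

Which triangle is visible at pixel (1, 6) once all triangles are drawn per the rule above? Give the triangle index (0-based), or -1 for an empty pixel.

T0:
  2·area = 12  (B↔C swapped to make it positive)
  edge (10, 14)→(2, 8): d=(-8,-6) top-left  bias=+0
  edge (2, 8)→(4, 8): d=(2,0) top-left  bias=+0
  edge (4, 8)→(10, 14): d=(6,6) right/bottom  bias=-1
    (0,2)@(1, 5): e=[18,-6,0] → .  [on edge]
    (1,3)@(3, 7): e=[14,-2,0] → .  [on edge]
    (2,4)@(5, 9): e=[10,2,0] → .  [on edge]
    (3,5)@(7, 11): e=[6,6,0] → .  [on edge]
    (4,6)@(9, 13): e=[2,10,0] → .  [on edge]
    (5,7)@(11, 15): e=[-2,14,0] → .  [on edge]
  covered (0 px):
    . . . . . .
    . . . . . .
    . . . . . .
    . . . . . .
    . . . . . .
    . . . . . .
    . . . . . .
    . . . . . .
    . . . . . .
    . . . . . .
    . . . . . .
    . . . . . .
T1:
  2·area = 38  (B↔C swapped to make it positive)
  edge (8, 8)→(6, 13): d=(-2,5) right/bottom  bias=-1
  edge (6, 13)→(2, 4): d=(-4,-9) top-left  bias=+0
  edge (2, 4)→(8, 8): d=(6,4) right/bottom  bias=-1
    (1,2)@(3, 5): e=[31,5,2] → X
    (2,2)@(5, 5): e=[21,23,-6] → .
    (1,3)@(3, 7): e=[27,-3,14] → .
    (2,3)@(5, 7): e=[17,15,6] → X
    (3,3)@(7, 7): e=[7,33,-2] → .
    (2,4)@(5, 9): e=[13,7,18] → X
    (3,4)@(7, 9): e=[3,25,10] → X
    (4,4)@(9, 9): e=[-7,43,2] → .
    (2,5)@(5, 11): e=[9,-1,30] → .
    (3,5)@(7, 11): e=[-1,17,22] → .
  covered (4 px):
    . . . . . .
    . . . . . .
    . X . . . .
    . . X . . .
    . . X X . .
    . . . . . .
    . . . . . .
    . . . . . .
    . . . . . .
    . . . . . .
    . . . . . .
    . . . . . .
T2:
  2·area = 88  (B↔C swapped to make it positive)
  edge (0, 14)→(10, 16): d=(10,2) right/bottom  bias=-1
  edge (10, 16)→(1, 23): d=(-9,7) right/bottom  bias=-1
  edge (1, 23)→(0, 14): d=(-1,-9) top-left  bias=+0
    (0,7)@(1, 15): e=[8,72,8] → X
    (1,7)@(3, 15): e=[4,58,26] → X
    (2,7)@(5, 15): e=[0,44,44] → .  [on edge]
    (0,8)@(1, 17): e=[28,54,6] → X
    (2,8)@(5, 17): e=[20,26,42] → X
    (3,8)@(7, 17): e=[16,12,60] → X
    (4,8)@(9, 17): e=[12,-2,78] → .
    (0,9)@(1, 19): e=[48,36,4] → X
    (3,9)@(7, 19): e=[36,-6,58] → .
    (0,10)@(1, 21): e=[68,18,2] → X
    (2,10)@(5, 21): e=[60,-10,38] → .
    (0,11)@(1, 23): e=[88,0,0] → .  [on edge]
  covered (11 px):
    . . . . . .
    . . . . . .
    . . . . . .
    . . . . . .
    . . . . . .
    . . . . . .
    . . . . . .
    X X . . . .
    X X X X . .
    X X X . . .
    X X . . . .
    . . . . . .
T3:
  2·area = 48  (B↔C swapped to make it positive)
  edge (2, 6)→(8, 12): d=(6,6) right/bottom  bias=-1
  edge (8, 12)→(2, 14): d=(-6,2) right/bottom  bias=-1
  edge (2, 14)→(2, 6): d=(0,-8) top-left  bias=+0
    (0,2)@(1, 5): e=[0,56,-8] → .  [on edge]
    (1,3)@(3, 7): e=[0,40,8] → .  [on edge]
    (1,4)@(3, 9): e=[12,28,8] → X
    (2,4)@(5, 9): e=[0,24,24] → .  [on edge]
    (1,5)@(3, 11): e=[24,16,8] → X
    (2,5)@(5, 11): e=[12,12,24] → X
    (3,5)@(7, 11): e=[0,8,40] → .  [on edge]
    (5,5)@(11, 11): e=[-24,0,72] → .  [on edge]
    (1,6)@(3, 13): e=[36,4,8] → X
    (2,6)@(5, 13): e=[24,0,24] → .  [on edge]
    (4,6)@(9, 13): e=[0,-8,56] → .  [on edge]
    (1,7)@(3, 15): e=[48,-8,8] → .
    (5,7)@(11, 15): e=[0,-24,72] → .  [on edge]
  covered (4 px):
    . . . . . .
    . . . . . .
    . . . . . .
    . . . . . .
    . X . . . .
    . X X . . .
    . X . . . .
    . . . . . .
    . . . . . .
    . . . . . .
    . . . . . .
    . . . . . .
T4:
  2·area = 24  (B↔C swapped to make it positive)
  edge (2, 6)→(9, 14): d=(7,8) right/bottom  bias=-1
  edge (9, 14)→(6, 14): d=(-3,0) right/bottom  bias=-1
  edge (6, 14)→(2, 6): d=(-4,-8) top-left  bias=+0
    (2,5)@(5, 11): e=[11,9,4] → X
    (3,5)@(7, 11): e=[-5,9,20] → .
    (2,6)@(5, 13): e=[25,3,-4] → .
    (3,6)@(7, 13): e=[9,3,12] → X
    (4,6)@(9, 13): e=[-7,3,28] → .
    (3,7)@(7, 15): e=[23,-3,4] → .
  covered (2 px):
    . . . . . .
    . . . . . .
    . . . . . .
    . . . . . .
    . . . . . .
    . . X . . .
    . . . X . .
    . . . . . .
    . . . . . .
    . . . . . .
    . . . . . .
    . . . . . .

Z-buffer (winner per pixel, '.' = empty):
  . . . . . .
  . . . . . .
  . 1 . . . .
  . . 1 . . .
  . 3 1 1 . .
  . 3 4 . . .
  . 3 . 4 . .
  2 2 . . . .
  2 2 2 2 . .
  2 2 2 . . .
  2 2 . . . .
  . . . . . .

Final: 3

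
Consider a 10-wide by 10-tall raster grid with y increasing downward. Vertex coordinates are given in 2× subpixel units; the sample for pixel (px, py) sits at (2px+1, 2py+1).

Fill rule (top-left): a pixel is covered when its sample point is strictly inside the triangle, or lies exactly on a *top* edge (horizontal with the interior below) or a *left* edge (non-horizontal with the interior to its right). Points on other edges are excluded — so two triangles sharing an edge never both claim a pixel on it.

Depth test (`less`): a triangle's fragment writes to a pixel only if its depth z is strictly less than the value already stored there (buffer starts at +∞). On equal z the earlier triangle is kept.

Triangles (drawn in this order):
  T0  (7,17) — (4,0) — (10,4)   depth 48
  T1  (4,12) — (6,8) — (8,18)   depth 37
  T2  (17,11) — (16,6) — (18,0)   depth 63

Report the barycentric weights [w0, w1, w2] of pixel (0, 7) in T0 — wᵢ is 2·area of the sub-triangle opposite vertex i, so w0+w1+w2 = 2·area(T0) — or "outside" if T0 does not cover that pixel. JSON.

T0:
  2·area = 90
  edge (7, 17)→(4, 0): d=(-3,-17) top-left  bias=+0
  edge (4, 0)→(10, 4): d=(6,4) right/bottom  bias=-1
  edge (10, 4)→(7, 17): d=(-3,13) right/bottom  bias=-1
    (2,0)@(5, 1): e=[14,2,74] → X
    (3,0)@(7, 1): e=[48,-6,48] → .
    (2,1)@(5, 3): e=[8,14,68] → X
    (3,1)@(7, 3): e=[42,6,42] → X
    (4,1)@(9, 3): e=[76,-2,16] → .
    (2,2)@(5, 5): e=[2,26,62] → X
    (4,2)@(9, 5): e=[70,10,10] → X
    (5,2)@(11, 5): e=[104,2,-16] → .
    (2,3)@(5, 7): e=[-4,38,56] → .
    (3,3)@(7, 7): e=[30,30,30] → X
    (5,3)@(11, 7): e=[98,14,-22] → .
    (3,4)@(7, 9): e=[24,42,24] → X
    (3,8)@(7, 17): e=[0,90,0] → .  [on edge]
  covered (12 px):
    . . X . . . . . . .
    . . X X . . . . . .
    . . X X X . . . . .
    . . . X X . . . . .
    . . . X . . . . . .
    . . . X . . . . . .
    . . . X . . . . . .
    . . . X . . . . . .
    . . . . . . . . . .
    . . . . . . . . . .
T1:
  2·area = 28
  edge (4, 12)→(6, 8): d=(2,-4) top-left  bias=+0
  edge (6, 8)→(8, 18): d=(2,10) right/bottom  bias=-1
  edge (8, 18)→(4, 12): d=(-4,-6) top-left  bias=+0
    (2,1)@(5, 3): e=[-14,0,42] → .  [on edge]
    (2,5)@(5, 11): e=[2,16,10] → X
    (3,5)@(7, 11): e=[10,-4,22] → .
    (2,6)@(5, 13): e=[6,20,2] → X
    (3,6)@(7, 13): e=[14,0,14] → .  [on edge]
    (2,7)@(5, 15): e=[10,24,-6] → .
    (3,7)@(7, 15): e=[18,4,6] → X
    (4,7)@(9, 15): e=[26,-16,18] → .
    (3,8)@(7, 17): e=[22,8,-2] → .
  covered (3 px):
    . . . . . . . . . .
    . . . . . . . . . .
    . . . . . . . . . .
    . . . . . . . . . .
    . . . . . . . . . .
    . . X . . . . . . .
    . . X . . . . . . .
    . . . X . . . . . .
    . . . . . . . . . .
    . . . . . . . . . .
T2:
  2·area = 16
  edge (17, 11)→(16, 6): d=(-1,-5) top-left  bias=+0
  edge (16, 6)→(18, 0): d=(2,-6) top-left  bias=+0
  edge (18, 0)→(17, 11): d=(-1,11) right/bottom  bias=-1
    (7,0)@(15, 1): e=[0,-16,32] → .  [on edge]
    (8,1)@(17, 3): e=[8,0,8] → X  [on edge]
    (9,1)@(19, 3): e=[18,12,-14] → .
    (8,2)@(17, 5): e=[6,4,6] → X
    (9,2)@(19, 5): e=[16,16,-16] → .
    (8,3)@(17, 7): e=[4,8,4] → X
    (9,3)@(19, 7): e=[14,20,-18] → .
    (7,4)@(15, 9): e=[-8,0,24] → .  [on edge]
    (8,4)@(17, 9): e=[2,12,2] → X
    (9,4)@(19, 9): e=[12,24,-20] → .
    (8,5)@(17, 11): e=[0,16,0] → .  [on edge]
    (6,7)@(13, 15): e=[-24,0,40] → .  [on edge]
  covered (4 px):
    . . . . . . . . . .
    . . . . . . . . X .
    . . . . . . . . X .
    . . . . . . . . X .
    . . . . . . . . X .
    . . . . . . . . . .
    . . . . . . . . . .
    . . . . . . . . . .
    . . . . . . . . . .
    . . . . . . . . . .

Answer: "outside"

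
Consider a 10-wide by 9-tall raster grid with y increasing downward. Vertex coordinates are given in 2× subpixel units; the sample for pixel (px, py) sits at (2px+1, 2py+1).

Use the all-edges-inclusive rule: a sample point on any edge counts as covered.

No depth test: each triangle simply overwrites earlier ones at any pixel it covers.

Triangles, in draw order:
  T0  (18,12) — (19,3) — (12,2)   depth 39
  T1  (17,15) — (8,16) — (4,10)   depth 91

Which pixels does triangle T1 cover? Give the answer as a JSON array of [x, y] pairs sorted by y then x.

T0:
  2·area = 64  (B↔C swapped to make it positive)
  edge (18, 12)→(12, 2): d=(-6,-10) inclusive
  edge (12, 2)→(19, 3): d=(7,1) inclusive
  edge (19, 3)→(18, 12): d=(-1,9) inclusive
    (2,0)@(5, 1): e=[-64,0,128] → ·  [on edge]
    (6,1)@(13, 3): e=[4,6,54] → #
    (7,1)@(15, 3): e=[24,4,36] → #
    (8,1)@(17, 3): e=[44,2,18] → #
    (9,1)@(19, 3): e=[64,0,0] → #  [on edge]
    (6,2)@(13, 5): e=[-8,20,52] → ·
    (7,2)@(15, 5): e=[12,18,34] → #
    (9,2)@(19, 5): e=[52,14,-2] → ·
    (7,3)@(15, 7): e=[0,32,32] → #  [on edge]
    (9,3)@(19, 7): e=[40,28,-4] → ·
    (7,4)@(15, 9): e=[-12,46,30] → ·
    (8,4)@(17, 9): e=[8,44,12] → #
  covered (9 px):
    · · · · · · · · · ·
    · · · · · · # # # #
    · · · · · · · # # ·
    · · · · · · · # # ·
    · · · · · · · · # ·
    · · · · · · · · · ·
    · · · · · · · · · ·
    · · · · · · · · · ·
    · · · · · · · · · ·
T1:
  2·area = 58
  edge (17, 15)→(8, 16): d=(-9,1) inclusive
  edge (8, 16)→(4, 10): d=(-4,-6) inclusive
  edge (4, 10)→(17, 15): d=(13,5) inclusive
    (2,5)@(5, 11): e=[48,2,8] → #
    (3,5)@(7, 11): e=[46,14,-2] → ·
    (2,6)@(5, 13): e=[30,-6,34] → ·
    (3,6)@(7, 13): e=[28,6,24] → #
    (4,6)@(9, 13): e=[26,18,14] → #
    (5,6)@(11, 13): e=[24,30,4] → #
    (6,6)@(13, 13): e=[22,42,-6] → ·
    (3,7)@(7, 15): e=[10,-2,50] → ·
    (4,7)@(9, 15): e=[8,10,40] → #
    (6,7)@(13, 15): e=[4,34,20] → #
    (7,7)@(15, 15): e=[2,46,10] → #
    (8,7)@(17, 15): e=[0,58,0] → #  [on edge]
  covered (9 px):
    · · · · · · · · · ·
    · · · · · · · · · ·
    · · · · · · · · · ·
    · · · · · · · · · ·
    · · · · · · · · · ·
    · · # · · · · · · ·
    · · · # # # · · · ·
    · · · · # # # # # ·
    · · · · · · · · · ·

Answer: [[2,5],[3,6],[4,6],[5,6],[4,7],[5,7],[6,7],[7,7],[8,7]]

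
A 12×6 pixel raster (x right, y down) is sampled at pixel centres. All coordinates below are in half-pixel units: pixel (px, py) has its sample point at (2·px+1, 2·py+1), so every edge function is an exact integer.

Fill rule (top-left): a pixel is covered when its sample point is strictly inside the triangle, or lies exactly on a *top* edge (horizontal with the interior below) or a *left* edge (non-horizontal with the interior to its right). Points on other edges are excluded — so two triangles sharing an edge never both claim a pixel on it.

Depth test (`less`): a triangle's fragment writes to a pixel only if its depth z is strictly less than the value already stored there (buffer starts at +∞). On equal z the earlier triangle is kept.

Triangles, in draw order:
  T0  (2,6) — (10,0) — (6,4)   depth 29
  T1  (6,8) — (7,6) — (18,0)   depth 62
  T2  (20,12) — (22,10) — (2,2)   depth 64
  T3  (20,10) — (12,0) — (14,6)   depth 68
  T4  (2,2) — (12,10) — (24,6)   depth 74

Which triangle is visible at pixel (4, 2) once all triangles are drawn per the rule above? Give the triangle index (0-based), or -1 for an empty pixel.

T0:
  2·area = 8
  edge (2, 6)→(10, 0): d=(8,-6) top-left  bias=+0
  edge (10, 0)→(6, 4): d=(-4,4) right/bottom  bias=-1
  edge (6, 4)→(2, 6): d=(-4,2) right/bottom  bias=-1
    (4,0)@(9, 1): e=[2,0,6] → ·  [on edge]
    (3,1)@(7, 3): e=[6,0,2] → ·  [on edge]
    (2,2)@(5, 5): e=[10,0,-2] → ·  [on edge]
    (1,3)@(3, 7): e=[14,0,-6] → ·  [on edge]
    (0,4)@(1, 9): e=[18,0,-10] → ·  [on edge]
  covered (0 px):
    · · · · · · · · · · · ·
    · · · · · · · · · · · ·
    · · · · · · · · · · · ·
    · · · · · · · · · · · ·
    · · · · · · · · · · · ·
    · · · · · · · · · · · ·
T1:
  2·area = 16
  edge (6, 8)→(7, 6): d=(1,-2) top-left  bias=+0
  edge (7, 6)→(18, 0): d=(11,-6) top-left  bias=+0
  edge (18, 0)→(6, 8): d=(-12,8) right/bottom  bias=-1
    (6,1)@(13, 3): e=[9,3,4] → #
    (7,1)@(15, 3): e=[13,15,-12] → ·
    (4,2)@(9, 5): e=[3,1,12] → #
    (5,2)@(11, 5): e=[7,13,-4] → ·
    (6,2)@(13, 5): e=[11,25,-20] → ·
    (3,3)@(7, 7): e=[1,11,4] → #
    (4,3)@(9, 7): e=[5,23,-12] → ·
    (3,4)@(7, 9): e=[3,33,-20] → ·
  covered (3 px):
    · · · · · · · · · · · ·
    · · · · · · # · · · · ·
    · · · · # · · · · · · ·
    · · · # · · · · · · · ·
    · · · · · · · · · · · ·
    · · · · · · · · · · · ·
T2:
  2·area = 56  (B↔C swapped to make it positive)
  edge (20, 12)→(2, 2): d=(-18,-10) top-left  bias=+0
  edge (2, 2)→(22, 10): d=(20,8) right/bottom  bias=-1
  edge (22, 10)→(20, 12): d=(-2,2) right/bottom  bias=-1
    (4,2)@(9, 5): e=[16,4,36] → #
    (5,2)@(11, 5): e=[36,-12,32] → ·
    (4,3)@(9, 7): e=[-20,44,32] → ·
    (5,3)@(11, 7): e=[0,28,28] → #  [on edge]
    (6,3)@(13, 7): e=[20,12,24] → #
    (7,3)@(15, 7): e=[40,-4,20] → ·
    (5,4)@(11, 9): e=[-36,68,24] → ·
    (6,4)@(13, 9): e=[-16,52,20] → ·
    (7,4)@(15, 9): e=[4,36,16] → #
    (8,4)@(17, 9): e=[24,20,12] → #
    (9,4)@(19, 9): e=[44,4,8] → #
    (10,4)@(21, 9): e=[64,-12,4] → ·
    (11,4)@(23, 9): e=[84,-28,0] → ·  [on edge]
    (10,5)@(21, 11): e=[28,28,0] → ·  [on edge]
  covered (7 px):
    · · · · · · · · · · · ·
    · · · · · · · · · · · ·
    · · · · # · · · · · · ·
    · · · · · # # · · · · ·
    · · · · · · · # # # · ·
    · · · · · · · · · # · ·
T3:
  2·area = 28  (B↔C swapped to make it positive)
  edge (20, 10)→(14, 6): d=(-6,-4) top-left  bias=+0
  edge (14, 6)→(12, 0): d=(-2,-6) top-left  bias=+0
  edge (12, 0)→(20, 10): d=(8,10) right/bottom  bias=-1
    (6,1)@(13, 3): e=[14,0,14] → #  [on edge]
    (7,1)@(15, 3): e=[22,12,-6] → ·
    (6,2)@(13, 5): e=[2,-4,30] → ·
    (7,2)@(15, 5): e=[10,8,10] → #
    (8,2)@(17, 5): e=[18,20,-10] → ·
    (7,3)@(15, 7): e=[-2,4,26] → ·
    (8,3)@(17, 7): e=[6,16,6] → #
    (9,3)@(19, 7): e=[14,28,-14] → ·
    (7,4)@(15, 9): e=[-14,0,42] → ·  [on edge]
    (8,4)@(17, 9): e=[-6,12,22] → ·
    (9,4)@(19, 9): e=[2,24,2] → #
    (10,4)@(21, 9): e=[10,36,-18] → ·
  covered (4 px):
    · · · · · · · · · · · ·
    · · · · · · # · · · · ·
    · · · · · · · # · · · ·
    · · · · · · · · # · · ·
    · · · · · · · · · # · ·
    · · · · · · · · · · · ·
T4:
  2·area = 136  (B↔C swapped to make it positive)
  edge (2, 2)→(24, 6): d=(22,4) right/bottom  bias=-1
  edge (24, 6)→(12, 10): d=(-12,4) right/bottom  bias=-1
  edge (12, 10)→(2, 2): d=(-10,-8) top-left  bias=+0
    (2,1)@(5, 3): e=[10,112,14] → #
    (3,1)@(7, 3): e=[2,104,30] → #
    (4,1)@(9, 3): e=[-6,96,46] → ·
    (2,2)@(5, 5): e=[54,88,-6] → ·
    (3,2)@(7, 5): e=[46,80,10] → #
    (4,2)@(9, 5): e=[38,72,26] → #
    (5,2)@(11, 5): e=[30,64,42] → #
    (6,2)@(13, 5): e=[22,56,58] → #
    (7,2)@(15, 5): e=[14,48,74] → #
    (8,2)@(17, 5): e=[6,40,90] → #
    (9,2)@(19, 5): e=[-2,32,106] → ·
    (3,3)@(7, 7): e=[90,56,-10] → ·
    (10,3)@(21, 7): e=[34,0,102] → ·  [on edge]
    (7,4)@(15, 9): e=[102,0,34] → ·  [on edge]
    (4,5)@(9, 11): e=[170,0,-34] → ·  [on edge]
  covered (16 px):
    · · · · · · · · · · · ·
    · · # # · · · · · · · ·
    · · · # # # # # # · · ·
    · · · · # # # # # # · ·
    · · · · · # # · · · · ·
    · · · · · · · · · · · ·

Z-buffer (winner per pixel, '.' = empty):
  . . . . . . . . . . . .
  . . 4 4 . . 1 . . . . .
  . . . 4 1 4 4 3 4 . . .
  . . . 1 4 2 2 4 3 4 . .
  . . . . . 4 4 2 2 2 . .
  . . . . . . . . . 2 . .

Answer: 1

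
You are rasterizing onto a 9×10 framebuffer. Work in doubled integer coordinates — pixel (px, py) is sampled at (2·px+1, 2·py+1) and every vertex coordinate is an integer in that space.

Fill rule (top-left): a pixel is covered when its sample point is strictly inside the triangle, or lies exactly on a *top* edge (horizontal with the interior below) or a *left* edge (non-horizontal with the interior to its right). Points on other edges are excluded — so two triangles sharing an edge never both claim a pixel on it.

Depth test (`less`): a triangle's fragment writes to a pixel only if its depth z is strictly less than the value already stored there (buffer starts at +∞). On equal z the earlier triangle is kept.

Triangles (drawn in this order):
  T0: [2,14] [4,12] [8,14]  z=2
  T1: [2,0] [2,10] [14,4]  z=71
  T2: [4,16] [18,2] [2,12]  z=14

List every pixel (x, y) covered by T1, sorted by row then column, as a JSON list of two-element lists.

T0:
  2·area = 12
  edge (2, 14)→(4, 12): d=(2,-2) top-left  bias=+0
  edge (4, 12)→(8, 14): d=(4,2) right/bottom  bias=-1
  edge (8, 14)→(2, 14): d=(-6,0) right/bottom  bias=-1
    (7,0)@(15, 1): e=[0,-66,78] → .  [on edge]
    (6,1)@(13, 3): e=[0,-54,66] → .  [on edge]
    (5,2)@(11, 5): e=[0,-42,54] → .  [on edge]
    (4,3)@(9, 7): e=[0,-30,42] → .  [on edge]
    (3,4)@(7, 9): e=[0,-18,30] → .  [on edge]
    (2,5)@(5, 11): e=[0,-6,18] → .  [on edge]
    (1,6)@(3, 13): e=[0,6,6] → X  [on edge]
    (2,6)@(5, 13): e=[4,2,6] → X
    (3,6)@(7, 13): e=[8,-2,6] → .
    (0,7)@(1, 15): e=[0,18,-6] → .  [on edge]
    (1,7)@(3, 15): e=[4,14,-6] → .
    (2,7)@(5, 15): e=[8,10,-6] → .
  covered (2 px):
    . . . . . . . . .
    . . . . . . . . .
    . . . . . . . . .
    . . . . . . . . .
    . . . . . . . . .
    . . . . . . . . .
    . X X . . . . . .
    . . . . . . . . .
    . . . . . . . . .
    . . . . . . . . .
T1:
  2·area = 120  (B↔C swapped to make it positive)
  edge (2, 0)→(14, 4): d=(12,4) right/bottom  bias=-1
  edge (14, 4)→(2, 10): d=(-12,6) right/bottom  bias=-1
  edge (2, 10)→(2, 0): d=(0,-10) top-left  bias=+0
    (1,0)@(3, 1): e=[8,102,10] → X
    (2,0)@(5, 1): e=[0,90,30] → .  [on edge]
    (1,1)@(3, 3): e=[32,78,10] → X
    (2,1)@(5, 3): e=[24,66,30] → X
    (3,1)@(7, 3): e=[16,54,50] → X
    (4,1)@(9, 3): e=[8,42,70] → X
    (5,1)@(11, 3): e=[0,30,90] → .  [on edge]
    (1,2)@(3, 5): e=[56,54,10] → X
    (5,2)@(11, 5): e=[24,6,90] → X
    (6,2)@(13, 5): e=[16,-6,110] → .
    (8,2)@(17, 5): e=[0,-30,150] → .  [on edge]
    (1,3)@(3, 7): e=[80,30,10] → X
  covered (14 px):
    . X . . . . . . .
    . X X X X . . . .
    . X X X X X . . .
    . X X X . . . . .
    . X . . . . . . .
    . . . . . . . . .
    . . . . . . . . .
    . . . . . . . . .
    . . . . . . . . .
    . . . . . . . . .
T2:
  2·area = 84  (B↔C swapped to make it positive)
  edge (4, 16)→(2, 12): d=(-2,-4) top-left  bias=+0
  edge (2, 12)→(18, 2): d=(16,-10) top-left  bias=+0
  edge (18, 2)→(4, 16): d=(-14,14) right/bottom  bias=-1
    (8,1)@(17, 3): e=[78,6,0] → .  [on edge]
    (7,2)@(15, 5): e=[66,18,0] → .  [on edge]
    (5,3)@(11, 7): e=[46,10,28] → X
    (6,3)@(13, 7): e=[54,30,0] → .  [on edge]
    (3,4)@(7, 9): e=[26,2,56] → X
    (4,4)@(9, 9): e=[34,22,28] → X
    (5,4)@(11, 9): e=[42,42,0] → .  [on edge]
    (2,5)@(5, 11): e=[14,14,56] → X
    (4,5)@(9, 11): e=[30,54,0] → .  [on edge]
    (1,6)@(3, 13): e=[2,26,56] → X
    (3,6)@(7, 13): e=[18,66,0] → .  [on edge]
    (1,7)@(3, 15): e=[-2,58,28] → .
    (2,7)@(5, 15): e=[6,78,0] → .  [on edge]
    (1,8)@(3, 17): e=[-6,90,0] → .  [on edge]
    (0,9)@(1, 19): e=[-18,102,0] → .  [on edge]
  covered (7 px):
    . . . . . . . . .
    . . . . . . . . .
    . . . . . . . . .
    . . . . . X . . .
    . . . X X . . . .
    . . X X . . . . .
    . X X . . . . . .
    . . . . . . . . .
    . . . . . . . . .
    . . . . . . . . .

Final: [[1,0],[1,1],[2,1],[3,1],[4,1],[1,2],[2,2],[3,2],[4,2],[5,2],[1,3],[2,3],[3,3],[1,4]]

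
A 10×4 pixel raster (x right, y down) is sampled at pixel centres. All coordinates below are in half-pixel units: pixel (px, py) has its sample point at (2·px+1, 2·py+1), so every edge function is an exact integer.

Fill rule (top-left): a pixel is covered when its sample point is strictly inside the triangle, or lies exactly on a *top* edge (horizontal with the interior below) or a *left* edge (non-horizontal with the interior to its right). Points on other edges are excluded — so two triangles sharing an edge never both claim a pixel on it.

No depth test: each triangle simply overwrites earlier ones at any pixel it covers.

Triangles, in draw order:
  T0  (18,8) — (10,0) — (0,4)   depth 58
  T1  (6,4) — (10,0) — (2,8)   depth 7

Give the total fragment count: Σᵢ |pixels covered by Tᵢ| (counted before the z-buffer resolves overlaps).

T0:
  2·area = 112  (B↔C swapped to make it positive)
  edge (18, 8)→(0, 4): d=(-18,-4) top-left  bias=+0
  edge (0, 4)→(10, 0): d=(10,-4) top-left  bias=+0
  edge (10, 0)→(18, 8): d=(8,8) right/bottom  bias=-1
    (4,0)@(9, 1): e=[90,6,16] → X
    (5,0)@(11, 1): e=[98,14,0] → .  [on edge]
    (1,1)@(3, 3): e=[30,2,80] → X
    (2,1)@(5, 3): e=[38,10,64] → X
    (3,1)@(7, 3): e=[46,18,48] → X
    (5,1)@(11, 3): e=[62,34,16] → X
    (6,1)@(13, 3): e=[70,42,0] → .  [on edge]
    (1,2)@(3, 5): e=[-6,22,96] → .
    (2,2)@(5, 5): e=[2,30,80] → X
    (6,2)@(13, 5): e=[34,62,16] → X
    (7,2)@(15, 5): e=[42,70,0] → .  [on edge]
    (2,3)@(5, 7): e=[-34,50,96] → .
    (8,3)@(17, 7): e=[14,98,0] → .  [on edge]
  covered (12 px):
    . . . . X . . . . .
    . X X X X X . . . .
    . . X X X X X . . .
    . . . . . . . X . .
T1:
  degenerate (2·area = 0) — covers nothing

Final: 12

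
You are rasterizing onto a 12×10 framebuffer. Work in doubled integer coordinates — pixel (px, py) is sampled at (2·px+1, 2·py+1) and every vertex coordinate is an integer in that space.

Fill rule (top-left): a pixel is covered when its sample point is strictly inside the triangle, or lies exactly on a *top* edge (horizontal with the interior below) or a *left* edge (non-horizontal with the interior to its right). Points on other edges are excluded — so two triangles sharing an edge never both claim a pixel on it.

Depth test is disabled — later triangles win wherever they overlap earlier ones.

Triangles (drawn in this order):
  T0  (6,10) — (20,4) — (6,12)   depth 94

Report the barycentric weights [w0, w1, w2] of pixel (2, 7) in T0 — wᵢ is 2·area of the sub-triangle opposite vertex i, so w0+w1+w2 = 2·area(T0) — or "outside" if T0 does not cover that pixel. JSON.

T0:
  2·area = 28
  edge (6, 10)→(20, 4): d=(14,-6) top-left  bias=+0
  edge (20, 4)→(6, 12): d=(-14,8) right/bottom  bias=-1
  edge (6, 12)→(6, 10): d=(0,-2) top-left  bias=+0
    (6,3)@(13, 7): e=[0,14,14] → X  [on edge]
    (7,3)@(15, 7): e=[12,-2,18] → .
    (4,4)@(9, 9): e=[4,18,6] → X
    (5,4)@(11, 9): e=[16,2,10] → X
    (6,4)@(13, 9): e=[28,-14,14] → .
    (3,5)@(7, 11): e=[20,6,2] → X
    (4,5)@(9, 11): e=[32,-10,6] → .
    (5,5)@(11, 11): e=[44,-26,10] → .
    (3,6)@(7, 13): e=[48,-22,2] → .
  covered (4 px):
    . . . . . . . . . . . .
    . . . . . . . . . . . .
    . . . . . . . . . . . .
    . . . . . . X . . . . .
    . . . . X X . . . . . .
    . . . X . . . . . . . .
    . . . . . . . . . . . .
    . . . . . . . . . . . .
    . . . . . . . . . . . .
    . . . . . . . . . . . .

Answer: "outside"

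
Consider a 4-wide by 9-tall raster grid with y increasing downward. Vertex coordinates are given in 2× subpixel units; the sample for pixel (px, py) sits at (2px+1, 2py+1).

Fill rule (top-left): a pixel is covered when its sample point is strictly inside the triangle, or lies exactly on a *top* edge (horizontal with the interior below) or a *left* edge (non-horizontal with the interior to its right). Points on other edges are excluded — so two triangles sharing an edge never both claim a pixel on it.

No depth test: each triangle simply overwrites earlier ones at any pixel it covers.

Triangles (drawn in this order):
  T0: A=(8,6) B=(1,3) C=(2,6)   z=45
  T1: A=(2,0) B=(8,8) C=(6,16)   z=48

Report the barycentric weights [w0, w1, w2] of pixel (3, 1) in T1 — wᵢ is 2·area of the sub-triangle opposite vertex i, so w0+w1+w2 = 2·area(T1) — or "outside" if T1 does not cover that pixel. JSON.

T0:
  2·area = 18  (B↔C swapped to make it positive)
  edge (8, 6)→(2, 6): d=(-6,0) right/bottom  bias=-1
  edge (2, 6)→(1, 3): d=(-1,-3) top-left  bias=+0
  edge (1, 3)→(8, 6): d=(7,3) right/bottom  bias=-1
    (0,1)@(1, 3): e=[18,0,0] → ·  [on edge]
    (1,2)@(3, 5): e=[6,4,8] → █
    (2,2)@(5, 5): e=[6,10,2] → █
    (3,2)@(7, 5): e=[6,16,-4] → ·
    (1,3)@(3, 7): e=[-6,2,22] → ·
    (2,3)@(5, 7): e=[-6,8,16] → ·
    (1,4)@(3, 9): e=[-18,0,36] → ·  [on edge]
    (2,7)@(5, 15): e=[-54,0,72] → ·  [on edge]
  covered (2 px):
    · · · ·
    · · · ·
    · █ █ ·
    · · · ·
    · · · ·
    · · · ·
    · · · ·
    · · · ·
    · · · ·
T1:
  2·area = 64
  edge (2, 0)→(8, 8): d=(6,8) right/bottom  bias=-1
  edge (8, 8)→(6, 16): d=(-2,8) right/bottom  bias=-1
  edge (6, 16)→(2, 0): d=(-4,-16) top-left  bias=+0
    (1,1)@(3, 3): e=[10,50,4] → █
    (2,1)@(5, 3): e=[-6,34,36] → ·
    (1,2)@(3, 5): e=[22,46,-4] → ·
    (2,2)@(5, 5): e=[6,30,28] → █
    (3,2)@(7, 5): e=[-10,14,60] → ·
    (2,3)@(5, 7): e=[18,26,20] → █
    (3,3)@(7, 7): e=[2,10,52] → █
    (2,4)@(5, 9): e=[30,22,12] → █
    (2,5)@(5, 11): e=[42,18,4] → █
    (2,6)@(5, 13): e=[54,14,-4] → ·
    (3,6)@(7, 13): e=[38,-2,28] → ·
  covered (8 px):
    · · · ·
    · █ · ·
    · · █ ·
    · · █ █
    · · █ █
    · · █ █
    · · · ·
    · · · ·
    · · · ·

Result: "outside"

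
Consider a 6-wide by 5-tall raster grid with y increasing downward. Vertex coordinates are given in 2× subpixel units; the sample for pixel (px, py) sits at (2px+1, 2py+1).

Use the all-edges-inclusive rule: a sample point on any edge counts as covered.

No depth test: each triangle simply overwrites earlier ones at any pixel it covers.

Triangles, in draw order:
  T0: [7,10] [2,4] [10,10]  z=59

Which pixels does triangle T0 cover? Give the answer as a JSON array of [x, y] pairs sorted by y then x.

T0:
  2·area = 18
  edge (7, 10)→(2, 4): d=(-5,-6) inclusive
  edge (2, 4)→(10, 10): d=(8,6) inclusive
  edge (10, 10)→(7, 10): d=(-3,0) inclusive
    (1,2)@(3, 5): e=[1,2,15] → █
    (2,2)@(5, 5): e=[13,-10,15] → ·
    (1,3)@(3, 7): e=[-9,18,9] → ·
    (2,3)@(5, 7): e=[3,6,9] → █
    (3,3)@(7, 7): e=[15,-6,9] → ·
    (2,4)@(5, 9): e=[-7,22,3] → ·
    (3,4)@(7, 9): e=[5,10,3] → █
    (4,4)@(9, 9): e=[17,-2,3] → ·
  covered (3 px):
    · · · · · ·
    · · · · · ·
    · █ · · · ·
    · · █ · · ·
    · · · █ · ·

Answer: [[1,2],[2,3],[3,4]]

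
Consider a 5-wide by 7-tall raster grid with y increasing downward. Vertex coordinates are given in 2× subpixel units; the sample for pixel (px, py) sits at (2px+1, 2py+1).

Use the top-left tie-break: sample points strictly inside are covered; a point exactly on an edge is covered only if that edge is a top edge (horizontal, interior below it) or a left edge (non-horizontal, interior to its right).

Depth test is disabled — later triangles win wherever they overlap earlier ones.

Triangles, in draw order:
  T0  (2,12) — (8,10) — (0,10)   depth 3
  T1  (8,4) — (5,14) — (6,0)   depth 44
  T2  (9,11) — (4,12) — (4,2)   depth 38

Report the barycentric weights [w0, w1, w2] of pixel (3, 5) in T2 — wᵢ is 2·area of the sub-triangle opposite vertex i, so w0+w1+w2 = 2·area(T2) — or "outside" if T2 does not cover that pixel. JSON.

T0:
  2·area = 16  (B↔C swapped to make it positive)
  edge (2, 12)→(0, 10): d=(-2,-2) top-left  bias=+0
  edge (0, 10)→(8, 10): d=(8,0) top-left  bias=+0
  edge (8, 10)→(2, 12): d=(-6,2) right/bottom  bias=-1
    (0,5)@(1, 11): e=[0,8,8] → #  [on edge]
    (1,5)@(3, 11): e=[4,8,4] → #
    (2,5)@(5, 11): e=[8,8,0] → ·  [on edge]
    (0,6)@(1, 13): e=[-4,24,-4] → ·
    (1,6)@(3, 13): e=[0,24,-8] → ·  [on edge]
  covered (2 px):
    · · · · ·
    · · · · ·
    · · · · ·
    · · · · ·
    · · · · ·
    # # · · ·
    · · · · ·
T1:
  2·area = 32
  edge (8, 4)→(5, 14): d=(-3,10) right/bottom  bias=-1
  edge (5, 14)→(6, 0): d=(1,-14) top-left  bias=+0
  edge (6, 0)→(8, 4): d=(2,4) right/bottom  bias=-1
    (3,1)@(7, 3): e=[13,17,2] → #
    (4,1)@(9, 3): e=[-7,45,-6] → ·
    (3,2)@(7, 5): e=[7,19,6] → #
    (4,2)@(9, 5): e=[-13,47,-2] → ·
    (3,3)@(7, 7): e=[1,21,10] → #
    (4,3)@(9, 7): e=[-19,49,2] → ·
    (3,4)@(7, 9): e=[-5,23,14] → ·
  covered (3 px):
    · · · · ·
    · · · # ·
    · · · # ·
    · · · # ·
    · · · · ·
    · · · · ·
    · · · · ·
T2:
  2·area = 50
  edge (9, 11)→(4, 12): d=(-5,1) right/bottom  bias=-1
  edge (4, 12)→(4, 2): d=(0,-10) top-left  bias=+0
  edge (4, 2)→(9, 11): d=(5,9) right/bottom  bias=-1
    (2,2)@(5, 5): e=[34,10,6] → #
    (3,2)@(7, 5): e=[32,30,-12] → ·
    (2,3)@(5, 7): e=[24,10,16] → #
    (3,3)@(7, 7): e=[22,30,-2] → ·
    (2,4)@(5, 9): e=[14,10,26] → #
    (3,4)@(7, 9): e=[12,30,8] → #
    (4,4)@(9, 9): e=[10,50,-10] → ·
    (2,5)@(5, 11): e=[4,10,36] → #
    (4,5)@(9, 11): e=[0,50,0] → ·  [on edge]
    (2,6)@(5, 13): e=[-6,10,46] → ·
    (3,6)@(7, 13): e=[-8,30,28] → ·
  covered (6 px):
    · · · · ·
    · · · · ·
    · · # · ·
    · · # · ·
    · · # # ·
    · · # # ·
    · · · · ·

Result: [30,18,2]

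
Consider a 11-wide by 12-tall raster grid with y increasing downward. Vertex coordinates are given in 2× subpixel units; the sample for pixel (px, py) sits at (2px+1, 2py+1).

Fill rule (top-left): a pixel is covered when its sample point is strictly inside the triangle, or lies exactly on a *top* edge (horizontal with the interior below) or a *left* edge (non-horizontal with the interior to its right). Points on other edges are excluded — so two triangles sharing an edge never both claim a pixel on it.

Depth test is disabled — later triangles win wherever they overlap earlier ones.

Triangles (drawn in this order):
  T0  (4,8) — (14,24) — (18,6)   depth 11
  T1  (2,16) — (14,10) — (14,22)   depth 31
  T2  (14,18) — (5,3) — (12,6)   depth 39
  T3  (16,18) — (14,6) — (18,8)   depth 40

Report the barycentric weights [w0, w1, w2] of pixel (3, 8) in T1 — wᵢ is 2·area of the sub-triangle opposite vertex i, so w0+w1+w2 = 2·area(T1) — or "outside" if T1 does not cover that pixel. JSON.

T0:
  2·area = 244  (B↔C swapped to make it positive)
  edge (4, 8)→(18, 6): d=(14,-2) top-left  bias=+0
  edge (18, 6)→(14, 24): d=(-4,18) right/bottom  bias=-1
  edge (14, 24)→(4, 8): d=(-10,-16) top-left  bias=+0
    (5,3)@(11, 7): e=[0,122,122] → #  [on edge]
    (6,3)@(13, 7): e=[4,86,154] → #
    (7,3)@(15, 7): e=[8,50,186] → #
    (8,3)@(17, 7): e=[12,14,218] → #
    (9,3)@(19, 7): e=[16,-22,250] → ·
    (2,4)@(5, 9): e=[16,222,6] → #
    (3,4)@(7, 9): e=[20,186,38] → #
    (4,4)@(9, 9): e=[24,150,70] → #
    (9,4)@(19, 9): e=[44,-30,230] → ·
    (2,5)@(5, 11): e=[44,214,-14] → ·
    (3,5)@(7, 11): e=[48,178,18] → #
    (8,5)@(17, 11): e=[68,-2,178] → ·
  covered (31 px):
    · · · · · · · · · · ·
    · · · · · · · · · · ·
    · · · · · · · · · · ·
    · · · · · # # # # · ·
    · · # # # # # # # · ·
    · · · # # # # # · · ·
    · · · · # # # # · · ·
    · · · · # # # # · · ·
    · · · · · # # # · · ·
    · · · · · # # # · · ·
    · · · · · · # · · · ·
    · · · · · · · · · · ·
T1:
  2·area = 144
  edge (2, 16)→(14, 10): d=(12,-6) top-left  bias=+0
  edge (14, 10)→(14, 22): d=(0,12) right/bottom  bias=-1
  edge (14, 22)→(2, 16): d=(-12,-6) top-left  bias=+0
    (6,5)@(13, 11): e=[6,12,126] → #
    (7,5)@(15, 11): e=[18,-12,138] → ·
    (4,6)@(9, 13): e=[6,60,78] → #
    (5,6)@(11, 13): e=[18,36,90] → #
    (7,6)@(15, 13): e=[42,-12,114] → ·
    (2,7)@(5, 15): e=[6,108,30] → #
    (3,7)@(7, 15): e=[18,84,42] → #
    (7,7)@(15, 15): e=[66,-12,90] → ·
    (2,8)@(5, 17): e=[30,108,6] → #
    (7,8)@(15, 17): e=[90,-12,66] → ·
    (2,9)@(5, 19): e=[54,108,-18] → ·
    (3,9)@(7, 19): e=[66,84,-6] → ·
  covered (18 px):
    · · · · · · · · · · ·
    · · · · · · · · · · ·
    · · · · · · · · · · ·
    · · · · · · · · · · ·
    · · · · · · · · · · ·
    · · · · · · # · · · ·
    · · · · # # # · · · ·
    · · # # # # # · · · ·
    · · # # # # # · · · ·
    · · · · # # # · · · ·
    · · · · · · # · · · ·
    · · · · · · · · · · ·
T2:
  2·area = 78
  edge (14, 18)→(5, 3): d=(-9,-15) top-left  bias=+0
  edge (5, 3)→(12, 6): d=(7,3) right/bottom  bias=-1
  edge (12, 6)→(14, 18): d=(2,12) right/bottom  bias=-1
    (2,1)@(5, 3): e=[0,0,78] → ·  [on edge]
    (3,2)@(7, 5): e=[12,8,58] → #
    (4,2)@(9, 5): e=[42,2,34] → #
    (5,2)@(11, 5): e=[72,-4,10] → ·
    (3,3)@(7, 7): e=[-6,22,62] → ·
    (4,3)@(9, 7): e=[24,16,38] → #
    (5,3)@(11, 7): e=[54,10,14] → #
    (6,3)@(13, 7): e=[84,4,-10] → ·
    (4,4)@(9, 9): e=[6,30,42] → #
    (6,4)@(13, 9): e=[66,18,-6] → ·
    (9,4)@(19, 9): e=[156,0,-78] → ·  [on edge]
    (4,5)@(9, 11): e=[-12,44,46] → ·
    (5,6)@(11, 13): e=[0,52,26] → #  [on edge]
    (8,11)@(17, 23): e=[0,104,-26] → ·  [on edge]
  covered (10 px):
    · · · · · · · · · · ·
    · · · · · · · · · · ·
    · · · # # · · · · · ·
    · · · · # # · · · · ·
    · · · · # # · · · · ·
    · · · · · # · · · · ·
    · · · · · # # · · · ·
    · · · · · · # · · · ·
    · · · · · · · · · · ·
    · · · · · · · · · · ·
    · · · · · · · · · · ·
    · · · · · · · · · · ·
T3:
  2·area = 44
  edge (16, 18)→(14, 6): d=(-2,-12) top-left  bias=+0
  edge (14, 6)→(18, 8): d=(4,2) right/bottom  bias=-1
  edge (18, 8)→(16, 18): d=(-2,10) right/bottom  bias=-1
    (9,1)@(19, 3): e=[66,-22,0] → ·  [on edge]
    (7,3)@(15, 7): e=[10,2,32] → #
    (8,3)@(17, 7): e=[34,-2,12] → ·
    (7,4)@(15, 9): e=[6,10,28] → #
    (8,4)@(17, 9): e=[30,6,8] → #
    (9,4)@(19, 9): e=[54,2,-12] → ·
    (7,5)@(15, 11): e=[2,18,24] → #
    (9,5)@(19, 11): e=[50,10,-16] → ·
    (7,6)@(15, 13): e=[-2,26,20] → ·
    (8,6)@(17, 13): e=[22,22,0] → ·  [on edge]
    (7,11)@(15, 23): e=[-22,66,0] → ·  [on edge]
  covered (5 px):
    · · · · · · · · · · ·
    · · · · · · · · · · ·
    · · · · · · · · · · ·
    · · · · · · · # · · ·
    · · · · · · · # # · ·
    · · · · · · · # # · ·
    · · · · · · · · · · ·
    · · · · · · · · · · ·
    · · · · · · · · · · ·
    · · · · · · · · · · ·
    · · · · · · · · · · ·
    · · · · · · · · · · ·

Result: [84,18,42]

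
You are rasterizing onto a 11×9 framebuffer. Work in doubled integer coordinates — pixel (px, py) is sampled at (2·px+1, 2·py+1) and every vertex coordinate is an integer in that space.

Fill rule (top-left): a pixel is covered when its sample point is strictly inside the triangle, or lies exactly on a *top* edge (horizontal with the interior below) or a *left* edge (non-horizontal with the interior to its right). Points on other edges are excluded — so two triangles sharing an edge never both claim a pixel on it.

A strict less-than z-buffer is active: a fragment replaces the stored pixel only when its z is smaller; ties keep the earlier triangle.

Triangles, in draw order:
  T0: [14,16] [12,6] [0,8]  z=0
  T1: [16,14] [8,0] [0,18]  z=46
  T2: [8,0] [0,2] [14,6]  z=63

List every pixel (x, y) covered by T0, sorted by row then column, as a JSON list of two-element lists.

T0:
  2·area = 124  (B↔C swapped to make it positive)
  edge (14, 16)→(0, 8): d=(-14,-8) top-left  bias=+0
  edge (0, 8)→(12, 6): d=(12,-2) top-left  bias=+0
  edge (12, 6)→(14, 16): d=(2,10) right/bottom  bias=-1
    (5,0)@(11, 1): e=[186,-62,0] → ·  [on edge]
    (3,3)@(7, 7): e=[70,2,52] → #
    (4,3)@(9, 7): e=[86,6,32] → #
    (5,3)@(11, 7): e=[102,10,12] → #
    (6,3)@(13, 7): e=[118,14,-8] → ·
    (1,4)@(3, 9): e=[10,18,96] → #
    (2,4)@(5, 9): e=[26,22,76] → #
    (6,4)@(13, 9): e=[90,38,-4] → ·
    (1,5)@(3, 11): e=[-18,42,100] → ·
    (2,5)@(5, 11): e=[-2,46,80] → ·
    (3,5)@(7, 11): e=[14,50,60] → #
    (6,5)@(13, 11): e=[62,62,0] → ·  [on edge]
  covered (15 px):
    · · · · · · · · · · ·
    · · · · · · · · · · ·
    · · · · · · · · · · ·
    · · · # # # · · · · ·
    · # # # # # · · · · ·
    · · · # # # · · · · ·
    · · · · # # # · · · ·
    · · · · · · # · · · ·
    · · · · · · · · · · ·
T1:
  2·area = 256  (B↔C swapped to make it positive)
  edge (16, 14)→(0, 18): d=(-16,4) right/bottom  bias=-1
  edge (0, 18)→(8, 0): d=(8,-18) top-left  bias=+0
  edge (8, 0)→(16, 14): d=(8,14) right/bottom  bias=-1
    (3,1)@(7, 3): e=[212,6,38] → #
    (4,1)@(9, 3): e=[204,42,10] → #
    (5,1)@(11, 3): e=[196,78,-18] → ·
    (3,2)@(7, 5): e=[180,22,54] → #
    (5,2)@(11, 5): e=[164,94,-2] → ·
    (2,3)@(5, 7): e=[156,2,98] → #
    (5,3)@(11, 7): e=[132,110,14] → #
    (6,3)@(13, 7): e=[124,146,-14] → ·
    (2,4)@(5, 9): e=[124,18,114] → #
    (6,4)@(13, 9): e=[92,162,2] → #
    (7,4)@(15, 9): e=[84,198,-26] → ·
    (2,5)@(5, 11): e=[92,34,130] → #
  covered (32 px):
    · · · · · · · · · · ·
    · · · # # · · · · · ·
    · · · # # · · · · · ·
    · · # # # # · · · · ·
    · · # # # # # · · · ·
    · · # # # # # · · · ·
    · # # # # # # # · · ·
    · # # # # # · · · · ·
    # # · · · · · · · · ·
T2:
  2·area = 60  (B↔C swapped to make it positive)
  edge (8, 0)→(14, 6): d=(6,6) right/bottom  bias=-1
  edge (14, 6)→(0, 2): d=(-14,-4) top-left  bias=+0
  edge (0, 2)→(8, 0): d=(8,-2) top-left  bias=+0
    (2,0)@(5, 1): e=[24,34,2] → #
    (3,0)@(7, 1): e=[12,42,6] → #
    (4,0)@(9, 1): e=[0,50,10] → ·  [on edge]
    (2,1)@(5, 3): e=[36,6,18] → #
    (4,1)@(9, 3): e=[12,22,26] → #
    (5,1)@(11, 3): e=[0,30,30] → ·  [on edge]
    (2,2)@(5, 5): e=[48,-22,34] → ·
    (3,2)@(7, 5): e=[36,-14,38] → ·
    (4,2)@(9, 5): e=[24,-6,42] → ·
    (5,2)@(11, 5): e=[12,2,46] → #
    (6,2)@(13, 5): e=[0,10,50] → ·  [on edge]
    (5,3)@(11, 7): e=[24,-26,62] → ·
    (7,3)@(15, 7): e=[0,-10,70] → ·  [on edge]
    (8,4)@(17, 9): e=[0,-30,90] → ·  [on edge]
    (9,5)@(19, 11): e=[0,-50,110] → ·  [on edge]
    (10,6)@(21, 13): e=[0,-70,130] → ·  [on edge]
  covered (6 px):
    · · # # · · · · · · ·
    · · # # # · · · · · ·
    · · · · · # · · · · ·
    · · · · · · · · · · ·
    · · · · · · · · · · ·
    · · · · · · · · · · ·
    · · · · · · · · · · ·
    · · · · · · · · · · ·
    · · · · · · · · · · ·

Result: [[3,3],[4,3],[5,3],[1,4],[2,4],[3,4],[4,4],[5,4],[3,5],[4,5],[5,5],[4,6],[5,6],[6,6],[6,7]]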